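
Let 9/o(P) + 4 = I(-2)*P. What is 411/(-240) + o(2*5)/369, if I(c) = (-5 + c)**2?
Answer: -1364891/797040 ≈ -1.7125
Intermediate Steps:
o(P) = 9/(-4 + 49*P) (o(P) = 9/(-4 + (-5 - 2)**2*P) = 9/(-4 + (-7)**2*P) = 9/(-4 + 49*P))
411/(-240) + o(2*5)/369 = 411/(-240) + (9/(-4 + 49*(2*5)))/369 = 411*(-1/240) + (9/(-4 + 49*10))*(1/369) = -137/80 + (9/(-4 + 490))*(1/369) = -137/80 + (9/486)*(1/369) = -137/80 + (9*(1/486))*(1/369) = -137/80 + (1/54)*(1/369) = -137/80 + 1/19926 = -1364891/797040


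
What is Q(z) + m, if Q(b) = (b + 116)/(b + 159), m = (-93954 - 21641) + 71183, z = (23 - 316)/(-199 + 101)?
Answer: -705028839/15875 ≈ -44411.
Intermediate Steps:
z = 293/98 (z = -293/(-98) = -293*(-1/98) = 293/98 ≈ 2.9898)
m = -44412 (m = -115595 + 71183 = -44412)
Q(b) = (116 + b)/(159 + b)
Q(z) + m = (116 + 293/98)/(159 + 293/98) - 44412 = (11661/98)/(15875/98) - 44412 = (98/15875)*(11661/98) - 44412 = 11661/15875 - 44412 = -705028839/15875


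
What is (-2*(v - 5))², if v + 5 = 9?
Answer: 4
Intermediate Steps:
v = 4 (v = -5 + 9 = 4)
(-2*(v - 5))² = (-2*(4 - 5))² = (-2*(-1))² = 2² = 4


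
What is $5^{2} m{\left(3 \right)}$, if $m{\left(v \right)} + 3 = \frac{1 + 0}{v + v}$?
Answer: $- \frac{425}{6} \approx -70.833$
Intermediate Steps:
$m{\left(v \right)} = -3 + \frac{1}{2 v}$ ($m{\left(v \right)} = -3 + \frac{1 + 0}{v + v} = -3 + 1 \frac{1}{2 v} = -3 + \frac{1}{2 v}$)
$5^{2} m{\left(3 \right)} = 5^{2} \left(-3 + \frac{1}{2 \cdot 3}\right) = 25 \left(-3 + \frac{1}{2} \cdot \frac{1}{3}\right) = 25 \left(-3 + \frac{1}{6}\right) = 25 \left(- \frac{17}{6}\right) = - \frac{425}{6}$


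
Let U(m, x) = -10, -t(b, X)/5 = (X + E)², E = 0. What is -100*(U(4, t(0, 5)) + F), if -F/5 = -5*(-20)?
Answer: 51000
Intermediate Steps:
t(b, X) = -5*X² (t(b, X) = -5*(X + 0)² = -5*X²)
F = -500 (F = -(-25)*(-20) = -5*100 = -500)
-100*(U(4, t(0, 5)) + F) = -100*(-10 - 500) = -100*(-510) = 51000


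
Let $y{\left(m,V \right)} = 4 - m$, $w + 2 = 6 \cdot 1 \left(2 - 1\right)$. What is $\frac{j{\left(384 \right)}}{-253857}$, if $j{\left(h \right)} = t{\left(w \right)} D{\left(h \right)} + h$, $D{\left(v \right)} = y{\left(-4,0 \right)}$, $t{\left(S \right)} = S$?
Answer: $- \frac{416}{253857} \approx -0.0016387$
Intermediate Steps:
$w = 4$ ($w = -2 + 6 \cdot 1 \left(2 - 1\right) = -2 + 6 \cdot 1 = -2 + 6 = 4$)
$D{\left(v \right)} = 8$ ($D{\left(v \right)} = 4 - -4 = 4 + 4 = 8$)
$j{\left(h \right)} = 32 + h$ ($j{\left(h \right)} = 4 \cdot 8 + h = 32 + h$)
$\frac{j{\left(384 \right)}}{-253857} = \frac{32 + 384}{-253857} = 416 \left(- \frac{1}{253857}\right) = - \frac{416}{253857}$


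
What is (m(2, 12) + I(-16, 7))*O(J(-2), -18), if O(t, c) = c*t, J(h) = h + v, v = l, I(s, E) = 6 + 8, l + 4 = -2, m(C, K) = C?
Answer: 2304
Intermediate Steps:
l = -6 (l = -4 - 2 = -6)
I(s, E) = 14
v = -6
J(h) = -6 + h (J(h) = h - 6 = -6 + h)
(m(2, 12) + I(-16, 7))*O(J(-2), -18) = (2 + 14)*(-18*(-6 - 2)) = 16*(-18*(-8)) = 16*144 = 2304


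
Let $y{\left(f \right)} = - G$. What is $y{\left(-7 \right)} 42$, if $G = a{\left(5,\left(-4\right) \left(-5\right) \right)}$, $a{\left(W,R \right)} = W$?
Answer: $-210$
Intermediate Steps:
$G = 5$
$y{\left(f \right)} = -5$ ($y{\left(f \right)} = \left(-1\right) 5 = -5$)
$y{\left(-7 \right)} 42 = \left(-5\right) 42 = -210$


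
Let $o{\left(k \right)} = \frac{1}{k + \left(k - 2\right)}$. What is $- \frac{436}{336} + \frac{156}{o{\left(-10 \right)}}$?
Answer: $- \frac{288397}{84} \approx -3433.3$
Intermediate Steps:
$o{\left(k \right)} = \frac{1}{-2 + 2 k}$ ($o{\left(k \right)} = \frac{1}{k + \left(-2 + k\right)} = \frac{1}{-2 + 2 k}$)
$- \frac{436}{336} + \frac{156}{o{\left(-10 \right)}} = - \frac{436}{336} + \frac{156}{\frac{1}{2} \frac{1}{-1 - 10}} = \left(-436\right) \frac{1}{336} + \frac{156}{\frac{1}{2} \frac{1}{-11}} = - \frac{109}{84} + \frac{156}{\frac{1}{2} \left(- \frac{1}{11}\right)} = - \frac{109}{84} + \frac{156}{- \frac{1}{22}} = - \frac{109}{84} + 156 \left(-22\right) = - \frac{109}{84} - 3432 = - \frac{288397}{84}$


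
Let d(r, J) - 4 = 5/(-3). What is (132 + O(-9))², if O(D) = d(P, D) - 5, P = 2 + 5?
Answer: 150544/9 ≈ 16727.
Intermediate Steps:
P = 7
d(r, J) = 7/3 (d(r, J) = 4 + 5/(-3) = 4 + 5*(-⅓) = 4 - 5/3 = 7/3)
O(D) = -8/3 (O(D) = 7/3 - 5 = -8/3)
(132 + O(-9))² = (132 - 8/3)² = (388/3)² = 150544/9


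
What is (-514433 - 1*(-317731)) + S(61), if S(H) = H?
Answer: -196641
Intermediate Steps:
(-514433 - 1*(-317731)) + S(61) = (-514433 - 1*(-317731)) + 61 = (-514433 + 317731) + 61 = -196702 + 61 = -196641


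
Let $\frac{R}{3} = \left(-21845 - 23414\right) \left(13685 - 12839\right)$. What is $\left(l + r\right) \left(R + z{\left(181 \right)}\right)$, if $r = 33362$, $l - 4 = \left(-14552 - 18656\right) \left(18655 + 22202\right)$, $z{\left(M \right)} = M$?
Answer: $155845548582718290$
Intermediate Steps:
$R = -114867342$ ($R = 3 \left(-21845 - 23414\right) \left(13685 - 12839\right) = 3 \left(\left(-45259\right) 846\right) = 3 \left(-38289114\right) = -114867342$)
$l = -1356779252$ ($l = 4 + \left(-14552 - 18656\right) \left(18655 + 22202\right) = 4 - 1356779256 = -1356779252$)
$\left(l + r\right) \left(R + z{\left(181 \right)}\right) = \left(-1356779252 + 33362\right) \left(-114867342 + 181\right) = \left(-1356745890\right) \left(-114867161\right) = 155845548582718290$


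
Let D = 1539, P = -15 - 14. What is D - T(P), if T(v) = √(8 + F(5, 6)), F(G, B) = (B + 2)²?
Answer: 1539 - 6*√2 ≈ 1530.5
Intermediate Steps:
P = -29
F(G, B) = (2 + B)²
T(v) = 6*√2 (T(v) = √(8 + (2 + 6)²) = √(8 + 8²) = √(8 + 64) = √72 = 6*√2)
D - T(P) = 1539 - 6*√2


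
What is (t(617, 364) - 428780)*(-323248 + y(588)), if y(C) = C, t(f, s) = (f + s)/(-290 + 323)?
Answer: 1521746192980/11 ≈ 1.3834e+11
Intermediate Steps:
t(f, s) = f/33 + s/33 (t(f, s) = (f + s)/33 = (f + s)*(1/33) = f/33 + s/33)
(t(617, 364) - 428780)*(-323248 + y(588)) = (((1/33)*617 + (1/33)*364) - 428780)*(-323248 + 588) = ((617/33 + 364/33) - 428780)*(-322660) = (327/11 - 428780)*(-322660) = -4716253/11*(-322660) = 1521746192980/11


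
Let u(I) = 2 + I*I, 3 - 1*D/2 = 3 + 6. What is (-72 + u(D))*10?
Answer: 740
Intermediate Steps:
D = -12 (D = 6 - 2*(3 + 6) = 6 - 2*9 = 6 - 18 = -12)
u(I) = 2 + I²
(-72 + u(D))*10 = (-72 + (2 + (-12)²))*10 = (-72 + (2 + 144))*10 = (-72 + 146)*10 = 74*10 = 740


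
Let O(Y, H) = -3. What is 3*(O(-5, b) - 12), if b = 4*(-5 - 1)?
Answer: -45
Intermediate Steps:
b = -24 (b = 4*(-6) = -24)
3*(O(-5, b) - 12) = 3*(-3 - 12) = 3*(-15) = -45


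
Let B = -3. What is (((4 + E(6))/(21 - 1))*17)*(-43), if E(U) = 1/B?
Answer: -8041/60 ≈ -134.02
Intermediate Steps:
E(U) = -⅓ (E(U) = 1/(-3) = -⅓)
(((4 + E(6))/(21 - 1))*17)*(-43) = (((4 - ⅓)/(21 - 1))*17)*(-43) = (((11/3)/20)*17)*(-43) = (((11/3)*(1/20))*17)*(-43) = ((11/60)*17)*(-43) = (187/60)*(-43) = -8041/60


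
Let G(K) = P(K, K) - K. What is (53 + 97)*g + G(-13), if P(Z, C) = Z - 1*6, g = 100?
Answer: 14994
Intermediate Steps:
P(Z, C) = -6 + Z (P(Z, C) = Z - 6 = -6 + Z)
G(K) = -6 (G(K) = (-6 + K) - K = -6)
(53 + 97)*g + G(-13) = (53 + 97)*100 - 6 = 150*100 - 6 = 15000 - 6 = 14994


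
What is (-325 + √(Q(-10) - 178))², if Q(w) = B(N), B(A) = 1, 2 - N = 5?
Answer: (325 - I*√177)² ≈ 1.0545e+5 - 8647.7*I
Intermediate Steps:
N = -3 (N = 2 - 1*5 = 2 - 5 = -3)
Q(w) = 1
(-325 + √(Q(-10) - 178))² = (-325 + √(1 - 178))² = (-325 + √(-177))² = (-325 + I*√177)²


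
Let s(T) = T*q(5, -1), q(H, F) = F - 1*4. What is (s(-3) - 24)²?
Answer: 81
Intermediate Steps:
q(H, F) = -4 + F (q(H, F) = F - 4 = -4 + F)
s(T) = -5*T (s(T) = T*(-4 - 1) = T*(-5) = -5*T)
(s(-3) - 24)² = (-5*(-3) - 24)² = (15 - 24)² = (-9)² = 81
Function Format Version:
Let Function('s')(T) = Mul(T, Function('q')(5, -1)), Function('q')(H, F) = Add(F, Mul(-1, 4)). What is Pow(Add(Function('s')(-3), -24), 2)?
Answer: 81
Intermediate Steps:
Function('q')(H, F) = Add(-4, F) (Function('q')(H, F) = Add(F, -4) = Add(-4, F))
Function('s')(T) = Mul(-5, T) (Function('s')(T) = Mul(T, Add(-4, -1)) = Mul(T, -5) = Mul(-5, T))
Pow(Add(Function('s')(-3), -24), 2) = Pow(Add(Mul(-5, -3), -24), 2) = Pow(Add(15, -24), 2) = Pow(-9, 2) = 81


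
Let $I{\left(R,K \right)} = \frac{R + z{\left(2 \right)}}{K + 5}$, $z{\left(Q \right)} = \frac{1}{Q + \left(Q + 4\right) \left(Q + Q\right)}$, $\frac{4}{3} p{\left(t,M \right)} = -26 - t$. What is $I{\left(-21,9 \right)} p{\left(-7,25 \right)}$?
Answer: $\frac{31065}{1456} \approx 21.336$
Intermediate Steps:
$p{\left(t,M \right)} = - \frac{39}{2} - \frac{3 t}{4}$ ($p{\left(t,M \right)} = \frac{3 \left(-26 - t\right)}{4} = - \frac{39}{2} - \frac{3 t}{4}$)
$z{\left(Q \right)} = \frac{1}{Q + 2 Q \left(4 + Q\right)}$ ($z{\left(Q \right)} = \frac{1}{Q + \left(4 + Q\right) 2 Q} = \frac{1}{Q + 2 Q \left(4 + Q\right)}$)
$I{\left(R,K \right)} = \frac{\frac{1}{26} + R}{5 + K}$ ($I{\left(R,K \right)} = \frac{R + \frac{1}{2 \left(9 + 2 \cdot 2\right)}}{K + 5} = \frac{R + \frac{1}{2 \left(9 + 4\right)}}{5 + K} = \frac{R + \frac{1}{2 \cdot 13}}{5 + K} = \frac{R + \frac{1}{2} \cdot \frac{1}{13}}{5 + K} = \frac{R + \frac{1}{26}}{5 + K} = \frac{\frac{1}{26} + R}{5 + K}$)
$I{\left(-21,9 \right)} p{\left(-7,25 \right)} = \frac{\frac{1}{26} - 21}{5 + 9} \left(- \frac{39}{2} - - \frac{21}{4}\right) = \frac{1}{14} \left(- \frac{545}{26}\right) \left(- \frac{39}{2} + \frac{21}{4}\right) = \frac{1}{14} \left(- \frac{545}{26}\right) \left(- \frac{57}{4}\right) = \left(- \frac{545}{364}\right) \left(- \frac{57}{4}\right) = \frac{31065}{1456}$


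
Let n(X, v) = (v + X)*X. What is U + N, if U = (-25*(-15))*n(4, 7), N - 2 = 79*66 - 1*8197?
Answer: 13519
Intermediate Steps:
n(X, v) = X*(X + v) (n(X, v) = (X + v)*X = X*(X + v))
N = -2981 (N = 2 + (79*66 - 1*8197) = 2 + (5214 - 8197) = 2 - 2983 = -2981)
U = 16500 (U = (-25*(-15))*(4*(4 + 7)) = 375*(4*11) = 375*44 = 16500)
U + N = 16500 - 2981 = 13519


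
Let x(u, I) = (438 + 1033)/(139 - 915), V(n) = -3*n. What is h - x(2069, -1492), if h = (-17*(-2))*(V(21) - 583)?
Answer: -17042593/776 ≈ -21962.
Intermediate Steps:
x(u, I) = -1471/776 (x(u, I) = 1471/(-776) = 1471*(-1/776) = -1471/776)
h = -21964 (h = (-17*(-2))*(-3*21 - 583) = 34*(-63 - 583) = 34*(-646) = -21964)
h - x(2069, -1492) = -21964 - 1*(-1471/776) = -21964 + 1471/776 = -17042593/776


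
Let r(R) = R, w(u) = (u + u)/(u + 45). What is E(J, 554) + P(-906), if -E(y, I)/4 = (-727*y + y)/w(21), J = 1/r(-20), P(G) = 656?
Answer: 14974/35 ≈ 427.83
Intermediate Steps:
w(u) = 2*u/(45 + u) (w(u) = (2*u)/(45 + u) = 2*u/(45 + u))
J = -1/20 (J = 1/(-20) = -1/20 ≈ -0.050000)
E(y, I) = 31944*y/7 (E(y, I) = -4*(-727*y + y)/(2*21/(45 + 21)) = -4*(-726*y)/(2*21/66) = -4*(-726*y)/(2*21*(1/66)) = -4*(-726*y)/7/11 = -4*(-726*y)*11/7 = -(-31944)*y/7 = 31944*y/7)
E(J, 554) + P(-906) = (31944/7)*(-1/20) + 656 = -7986/35 + 656 = 14974/35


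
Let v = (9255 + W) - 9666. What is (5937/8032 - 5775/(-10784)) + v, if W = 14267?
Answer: 18754324699/1353392 ≈ 13857.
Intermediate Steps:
v = 13856 (v = (9255 + 14267) - 9666 = 23522 - 9666 = 13856)
(5937/8032 - 5775/(-10784)) + v = (5937/8032 - 5775/(-10784)) + 13856 = (5937*(1/8032) - 5775*(-1/10784)) + 13856 = (5937/8032 + 5775/10784) + 13856 = 1725147/1353392 + 13856 = 18754324699/1353392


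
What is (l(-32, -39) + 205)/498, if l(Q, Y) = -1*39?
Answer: ⅓ ≈ 0.33333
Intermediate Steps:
l(Q, Y) = -39
(l(-32, -39) + 205)/498 = (-39 + 205)/498 = 166*(1/498) = ⅓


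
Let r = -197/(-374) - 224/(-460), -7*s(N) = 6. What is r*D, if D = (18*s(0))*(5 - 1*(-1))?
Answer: -14126076/150535 ≈ -93.839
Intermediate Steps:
s(N) = -6/7 (s(N) = -⅐*6 = -6/7)
D = -648/7 (D = (18*(-6/7))*(5 - 1*(-1)) = -108*(5 + 1)/7 = -108/7*6 = -648/7 ≈ -92.571)
r = 43599/43010 (r = -197*(-1/374) - 224*(-1/460) = 197/374 + 56/115 = 43599/43010 ≈ 1.0137)
r*D = (43599/43010)*(-648/7) = -14126076/150535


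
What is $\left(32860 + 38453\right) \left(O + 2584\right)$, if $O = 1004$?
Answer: $255871044$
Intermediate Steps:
$\left(32860 + 38453\right) \left(O + 2584\right) = \left(32860 + 38453\right) \left(1004 + 2584\right) = 71313 \cdot 3588 = 255871044$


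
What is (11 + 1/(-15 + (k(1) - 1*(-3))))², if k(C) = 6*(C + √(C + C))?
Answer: 499/4 + 67*√2/18 ≈ 130.01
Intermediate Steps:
k(C) = 6*C + 6*√2*√C (k(C) = 6*(C + √(2*C)) = 6*(C + √2*√C) = 6*C + 6*√2*√C)
(11 + 1/(-15 + (k(1) - 1*(-3))))² = (11 + 1/(-15 + ((6*1 + 6*√2*√1) - 1*(-3))))² = (11 + 1/(-15 + ((6 + 6*√2*1) + 3)))² = (11 + 1/(-15 + ((6 + 6*√2) + 3)))² = (11 + 1/(-15 + (9 + 6*√2)))² = (11 + 1/(-6 + 6*√2))²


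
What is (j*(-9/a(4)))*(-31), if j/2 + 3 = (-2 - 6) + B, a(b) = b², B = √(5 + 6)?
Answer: -3069/8 + 279*√11/8 ≈ -267.96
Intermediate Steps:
B = √11 ≈ 3.3166
j = -22 + 2*√11 (j = -6 + 2*((-2 - 6) + √11) = -6 + 2*(-8 + √11) = -6 + (-16 + 2*√11) = -22 + 2*√11 ≈ -15.367)
(j*(-9/a(4)))*(-31) = ((-22 + 2*√11)*(-9/(4²)))*(-31) = ((-22 + 2*√11)*(-9/16))*(-31) = (99/8 - 9*√11/8)*(-31) = -3069/8 + 279*√11/8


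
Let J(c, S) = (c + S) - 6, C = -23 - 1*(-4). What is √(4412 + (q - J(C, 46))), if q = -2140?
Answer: √2251 ≈ 47.445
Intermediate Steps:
C = -19 (C = -23 + 4 = -19)
J(c, S) = -6 + S + c (J(c, S) = (S + c) - 6 = -6 + S + c)
√(4412 + (q - J(C, 46))) = √(4412 + (-2140 - (-6 + 46 - 19))) = √(4412 + (-2140 - 1*21)) = √(4412 + (-2140 - 21)) = √(4412 - 2161) = √2251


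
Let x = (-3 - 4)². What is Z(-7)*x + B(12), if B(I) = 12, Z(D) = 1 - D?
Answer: 404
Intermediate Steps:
x = 49 (x = (-7)² = 49)
Z(-7)*x + B(12) = (1 - 1*(-7))*49 + 12 = (1 + 7)*49 + 12 = 8*49 + 12 = 392 + 12 = 404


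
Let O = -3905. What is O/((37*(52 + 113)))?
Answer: -71/111 ≈ -0.63964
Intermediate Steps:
O/((37*(52 + 113))) = -3905*1/(37*(52 + 113)) = -3905/(37*165) = -3905/6105 = -3905*1/6105 = -71/111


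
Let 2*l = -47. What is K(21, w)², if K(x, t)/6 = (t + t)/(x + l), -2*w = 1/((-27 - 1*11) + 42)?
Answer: 9/25 ≈ 0.36000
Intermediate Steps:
l = -47/2 (l = (½)*(-47) = -47/2 ≈ -23.500)
w = -⅛ (w = -1/(2*((-27 - 1*11) + 42)) = -1/(2*((-27 - 11) + 42)) = -1/(2*(-38 + 42)) = -½/4 = -½*¼ = -⅛ ≈ -0.12500)
K(x, t) = 12*t/(-47/2 + x) (K(x, t) = 6*((t + t)/(x - 47/2)) = 6*((2*t)/(-47/2 + x)) = 6*(2*t/(-47/2 + x)) = 12*t/(-47/2 + x))
K(21, w)² = (24*(-⅛)/(-47 + 2*21))² = (24*(-⅛)/(-47 + 42))² = (24*(-⅛)/(-5))² = (24*(-⅛)*(-⅕))² = (⅗)² = 9/25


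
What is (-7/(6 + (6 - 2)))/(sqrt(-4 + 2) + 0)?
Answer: 7*I*sqrt(2)/20 ≈ 0.49497*I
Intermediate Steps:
(-7/(6 + (6 - 2)))/(sqrt(-4 + 2) + 0) = (-7/(6 + 4))/(sqrt(-2) + 0) = (-7/10)/(I*sqrt(2) + 0) = ((1/10)*(-7))/((I*sqrt(2))) = -(-7)*I*sqrt(2)/20 = 7*I*sqrt(2)/20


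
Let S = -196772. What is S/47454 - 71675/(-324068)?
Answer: -30183121523/7689161436 ≈ -3.9254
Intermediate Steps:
S/47454 - 71675/(-324068) = -196772/47454 - 71675/(-324068) = -196772*1/47454 - 71675*(-1/324068) = -98386/23727 + 71675/324068 = -30183121523/7689161436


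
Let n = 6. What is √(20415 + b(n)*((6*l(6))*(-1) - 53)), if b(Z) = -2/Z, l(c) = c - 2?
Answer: √183966/3 ≈ 142.97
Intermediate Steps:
l(c) = -2 + c
√(20415 + b(n)*((6*l(6))*(-1) - 53)) = √(20415 + (-2/6)*((6*(-2 + 6))*(-1) - 53)) = √(20415 + (-2*⅙)*((6*4)*(-1) - 53)) = √(20415 - (24*(-1) - 53)/3) = √(20415 - (-24 - 53)/3) = √(20415 - ⅓*(-77)) = √(20415 + 77/3) = √(61322/3) = √183966/3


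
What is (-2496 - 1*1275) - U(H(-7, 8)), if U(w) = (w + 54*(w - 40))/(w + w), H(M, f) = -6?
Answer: -7957/2 ≈ -3978.5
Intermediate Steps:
U(w) = (-2160 + 55*w)/(2*w) (U(w) = (w + 54*(-40 + w))/((2*w)) = (w + (-2160 + 54*w))*(1/(2*w)) = (-2160 + 55*w)*(1/(2*w)) = (-2160 + 55*w)/(2*w))
(-2496 - 1*1275) - U(H(-7, 8)) = (-2496 - 1*1275) - (55/2 - 1080/(-6)) = (-2496 - 1275) - (55/2 - 1080*(-1/6)) = -3771 - (55/2 + 180) = -3771 - 1*415/2 = -3771 - 415/2 = -7957/2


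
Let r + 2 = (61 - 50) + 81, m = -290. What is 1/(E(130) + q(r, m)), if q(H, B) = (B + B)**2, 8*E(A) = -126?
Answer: 4/1345537 ≈ 2.9728e-6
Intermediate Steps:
E(A) = -63/4 (E(A) = (1/8)*(-126) = -63/4)
r = 90 (r = -2 + ((61 - 50) + 81) = -2 + (11 + 81) = -2 + 92 = 90)
q(H, B) = 4*B**2 (q(H, B) = (2*B)**2 = 4*B**2)
1/(E(130) + q(r, m)) = 1/(-63/4 + 4*(-290)**2) = 1/(-63/4 + 4*84100) = 1/(-63/4 + 336400) = 1/(1345537/4) = 4/1345537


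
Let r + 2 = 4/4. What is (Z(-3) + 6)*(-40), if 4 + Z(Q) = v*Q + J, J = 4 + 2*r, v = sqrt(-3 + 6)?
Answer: -160 + 120*sqrt(3) ≈ 47.846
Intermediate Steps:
r = -1 (r = -2 + 4/4 = -2 + 4*(1/4) = -2 + 1 = -1)
v = sqrt(3) ≈ 1.7320
J = 2 (J = 4 + 2*(-1) = 4 - 2 = 2)
Z(Q) = -2 + Q*sqrt(3) (Z(Q) = -4 + (sqrt(3)*Q + 2) = -4 + (Q*sqrt(3) + 2) = -4 + (2 + Q*sqrt(3)) = -2 + Q*sqrt(3))
(Z(-3) + 6)*(-40) = ((-2 - 3*sqrt(3)) + 6)*(-40) = (4 - 3*sqrt(3))*(-40) = -160 + 120*sqrt(3)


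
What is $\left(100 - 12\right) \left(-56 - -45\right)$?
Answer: $-968$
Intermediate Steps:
$\left(100 - 12\right) \left(-56 - -45\right) = 88 \left(-56 + 45\right) = 88 \left(-11\right) = -968$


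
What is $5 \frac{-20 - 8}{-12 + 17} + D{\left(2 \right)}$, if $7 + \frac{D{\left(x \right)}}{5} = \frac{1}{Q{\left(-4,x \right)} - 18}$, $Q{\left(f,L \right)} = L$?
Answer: $- \frac{1013}{16} \approx -63.313$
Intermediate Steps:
$D{\left(x \right)} = -35 + \frac{5}{-18 + x}$ ($D{\left(x \right)} = -35 + \frac{5}{x - 18} = -35 + \frac{5}{-18 + x}$)
$5 \frac{-20 - 8}{-12 + 17} + D{\left(2 \right)} = 5 \frac{-20 - 8}{-12 + 17} + \frac{5 \left(127 - 14\right)}{-18 + 2} = 5 \left(- \frac{28}{5}\right) + \frac{5 \left(127 - 14\right)}{-16} = 5 \left(\left(-28\right) \frac{1}{5}\right) + 5 \left(- \frac{1}{16}\right) 113 = 5 \left(- \frac{28}{5}\right) - \frac{565}{16} = -28 - \frac{565}{16} = - \frac{1013}{16}$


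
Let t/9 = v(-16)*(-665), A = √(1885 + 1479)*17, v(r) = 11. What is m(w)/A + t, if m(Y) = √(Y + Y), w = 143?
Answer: -65835 + √286/986 ≈ -65835.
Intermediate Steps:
m(Y) = √2*√Y (m(Y) = √(2*Y) = √2*√Y)
A = 986 (A = √3364*17 = 58*17 = 986)
t = -65835 (t = 9*(11*(-665)) = 9*(-7315) = -65835)
m(w)/A + t = (√2*√143)/986 - 65835 = √286*(1/986) - 65835 = √286/986 - 65835 = -65835 + √286/986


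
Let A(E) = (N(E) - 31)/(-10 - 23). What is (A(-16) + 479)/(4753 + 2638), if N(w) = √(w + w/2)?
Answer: 15838/243903 - 2*I*√6/243903 ≈ 0.064936 - 2.0086e-5*I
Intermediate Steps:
N(w) = √6*√w/2 (N(w) = √(w + w*(½)) = √(w + w/2) = √(3*w/2) = √6*√w/2)
A(E) = 31/33 - √6*√E/66 (A(E) = (√6*√E/2 - 31)/(-10 - 23) = (-31 + √6*√E/2)/(-33) = (-31 + √6*√E/2)*(-1/33) = 31/33 - √6*√E/66)
(A(-16) + 479)/(4753 + 2638) = ((31/33 - √6*√(-16)/66) + 479)/(4753 + 2638) = ((31/33 - √6*4*I/66) + 479)/7391 = ((31/33 - 2*I*√6/33) + 479)*(1/7391) = (15838/33 - 2*I*√6/33)*(1/7391) = 15838/243903 - 2*I*√6/243903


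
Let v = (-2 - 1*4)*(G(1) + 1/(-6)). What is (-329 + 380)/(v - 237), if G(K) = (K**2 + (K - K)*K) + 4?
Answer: -51/266 ≈ -0.19173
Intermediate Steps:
G(K) = 4 + K**2 (G(K) = (K**2 + 0*K) + 4 = (K**2 + 0) + 4 = K**2 + 4 = 4 + K**2)
v = -29 (v = (-2 - 1*4)*((4 + 1**2) + 1/(-6)) = (-2 - 4)*((4 + 1) - 1/6) = -6*(5 - 1/6) = -6*29/6 = -29)
(-329 + 380)/(v - 237) = (-329 + 380)/(-29 - 237) = 51/(-266) = 51*(-1/266) = -51/266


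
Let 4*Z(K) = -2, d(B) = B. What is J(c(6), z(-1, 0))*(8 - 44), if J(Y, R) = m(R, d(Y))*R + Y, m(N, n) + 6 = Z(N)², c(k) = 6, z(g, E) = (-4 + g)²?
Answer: 4959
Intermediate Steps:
Z(K) = -½ (Z(K) = (¼)*(-2) = -½)
m(N, n) = -23/4 (m(N, n) = -6 + (-½)² = -6 + ¼ = -23/4)
J(Y, R) = Y - 23*R/4 (J(Y, R) = -23*R/4 + Y = Y - 23*R/4)
J(c(6), z(-1, 0))*(8 - 44) = (6 - 23*(-4 - 1)²/4)*(8 - 44) = (6 - 23/4*(-5)²)*(-36) = (6 - 23/4*25)*(-36) = (6 - 575/4)*(-36) = -551/4*(-36) = 4959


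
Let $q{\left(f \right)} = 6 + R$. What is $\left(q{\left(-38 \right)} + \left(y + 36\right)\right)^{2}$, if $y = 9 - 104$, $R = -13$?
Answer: $4356$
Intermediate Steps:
$y = -95$ ($y = 9 - 104 = -95$)
$q{\left(f \right)} = -7$ ($q{\left(f \right)} = 6 - 13 = -7$)
$\left(q{\left(-38 \right)} + \left(y + 36\right)\right)^{2} = \left(-7 + \left(-95 + 36\right)\right)^{2} = \left(-7 - 59\right)^{2} = \left(-66\right)^{2} = 4356$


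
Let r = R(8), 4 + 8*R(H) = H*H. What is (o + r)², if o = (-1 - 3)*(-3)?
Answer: 1521/4 ≈ 380.25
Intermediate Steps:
R(H) = -½ + H²/8 (R(H) = -½ + (H*H)/8 = -½ + H²/8)
o = 12 (o = -4*(-3) = 12)
r = 15/2 (r = -½ + (⅛)*8² = -½ + (⅛)*64 = -½ + 8 = 15/2 ≈ 7.5000)
(o + r)² = (12 + 15/2)² = (39/2)² = 1521/4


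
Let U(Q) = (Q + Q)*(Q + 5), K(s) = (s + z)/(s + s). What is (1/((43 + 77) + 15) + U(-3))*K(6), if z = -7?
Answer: 1619/1620 ≈ 0.99938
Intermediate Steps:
K(s) = (-7 + s)/(2*s) (K(s) = (s - 7)/(s + s) = (-7 + s)/((2*s)) = (-7 + s)*(1/(2*s)) = (-7 + s)/(2*s))
U(Q) = 2*Q*(5 + Q) (U(Q) = (2*Q)*(5 + Q) = 2*Q*(5 + Q))
(1/((43 + 77) + 15) + U(-3))*K(6) = (1/((43 + 77) + 15) + 2*(-3)*(5 - 3))*((½)*(-7 + 6)/6) = (1/(120 + 15) + 2*(-3)*2)*((½)*(⅙)*(-1)) = (1/135 - 12)*(-1/12) = -1619/135*(-1/12) = 1619/1620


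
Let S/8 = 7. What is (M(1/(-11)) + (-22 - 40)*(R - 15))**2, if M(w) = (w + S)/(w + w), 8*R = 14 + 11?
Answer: 2941225/16 ≈ 1.8383e+5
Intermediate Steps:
R = 25/8 (R = (14 + 11)/8 = (1/8)*25 = 25/8 ≈ 3.1250)
S = 56 (S = 8*7 = 56)
M(w) = (56 + w)/(2*w) (M(w) = (w + 56)/(w + w) = (56 + w)/((2*w)) = (56 + w)*(1/(2*w)) = (56 + w)/(2*w))
(M(1/(-11)) + (-22 - 40)*(R - 15))**2 = ((56 + 1/(-11))/(2*(1/(-11))) + (-22 - 40)*(25/8 - 15))**2 = ((56 - 1/11)/(2*(-1/11)) - 62*(-95/8))**2 = ((1/2)*(-11)*(615/11) + 2945/4)**2 = (-615/2 + 2945/4)**2 = (1715/4)**2 = 2941225/16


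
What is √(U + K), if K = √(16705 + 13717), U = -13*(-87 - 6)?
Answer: √(1209 + √30422) ≈ 37.194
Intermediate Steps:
U = 1209 (U = -13*(-93) = 1209)
K = √30422 ≈ 174.42
√(U + K) = √(1209 + √30422)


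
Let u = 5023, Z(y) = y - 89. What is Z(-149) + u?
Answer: 4785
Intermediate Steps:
Z(y) = -89 + y
Z(-149) + u = (-89 - 149) + 5023 = -238 + 5023 = 4785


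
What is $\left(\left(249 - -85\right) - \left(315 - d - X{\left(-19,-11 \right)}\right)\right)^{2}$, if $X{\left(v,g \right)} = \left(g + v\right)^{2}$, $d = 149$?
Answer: $1140624$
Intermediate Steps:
$\left(\left(249 - -85\right) - \left(315 - d - X{\left(-19,-11 \right)}\right)\right)^{2} = \left(\left(249 - -85\right) - \left(166 - \left(-11 - 19\right)^{2}\right)\right)^{2} = \left(\left(249 + 85\right) + \left(\left(\left(-30\right)^{2} + 149\right) - 315\right)\right)^{2} = \left(334 + \left(\left(900 + 149\right) - 315\right)\right)^{2} = \left(334 + \left(1049 - 315\right)\right)^{2} = \left(334 + 734\right)^{2} = 1068^{2} = 1140624$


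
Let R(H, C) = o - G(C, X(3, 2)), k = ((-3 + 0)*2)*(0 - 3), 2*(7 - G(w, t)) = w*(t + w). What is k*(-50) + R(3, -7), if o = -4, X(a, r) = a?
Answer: -897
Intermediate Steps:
G(w, t) = 7 - w*(t + w)/2
k = 18 (k = -3*2*(-3) = -6*(-3) = 18)
R(H, C) = -11 + C**2/2 + 3*C/2 (R(H, C) = -4 - (7 - C**2/2 - 1/2*3*C) = -4 - (7 - C**2/2 - 3*C/2) = -4 - (7 - 3*C/2 - C**2/2) = -4 + (-7 + C**2/2 + 3*C/2) = -11 + C**2/2 + 3*C/2)
k*(-50) + R(3, -7) = 18*(-50) + (-11 + (1/2)*(-7)**2 + (3/2)*(-7)) = -900 + (-11 + (1/2)*49 - 21/2) = -900 + (-11 + 49/2 - 21/2) = -900 + 3 = -897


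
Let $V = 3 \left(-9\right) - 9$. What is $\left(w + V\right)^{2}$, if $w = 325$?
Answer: $83521$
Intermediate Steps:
$V = -36$ ($V = -27 - 9 = -36$)
$\left(w + V\right)^{2} = \left(325 - 36\right)^{2} = 289^{2} = 83521$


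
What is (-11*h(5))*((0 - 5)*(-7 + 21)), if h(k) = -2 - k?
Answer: -5390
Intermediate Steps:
(-11*h(5))*((0 - 5)*(-7 + 21)) = (-11*(-2 - 1*5))*((0 - 5)*(-7 + 21)) = (-11*(-2 - 5))*(-5*14) = -11*(-7)*(-70) = 77*(-70) = -5390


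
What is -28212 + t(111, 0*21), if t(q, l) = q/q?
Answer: -28211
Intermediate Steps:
t(q, l) = 1
-28212 + t(111, 0*21) = -28212 + 1 = -28211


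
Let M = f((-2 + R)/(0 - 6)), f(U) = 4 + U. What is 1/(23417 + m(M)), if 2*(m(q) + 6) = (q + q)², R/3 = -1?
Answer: 18/422239 ≈ 4.2630e-5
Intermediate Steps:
R = -3 (R = 3*(-1) = -3)
M = 29/6 (M = 4 + (-2 - 3)/(0 - 6) = 4 - 5/(-6) = 4 - 5*(-⅙) = 4 + ⅚ = 29/6 ≈ 4.8333)
m(q) = -6 + 2*q² (m(q) = -6 + (q + q)²/2 = -6 + (2*q)²/2 = -6 + (4*q²)/2 = -6 + 2*q²)
1/(23417 + m(M)) = 1/(23417 + (-6 + 2*(29/6)²)) = 1/(23417 + (-6 + 2*(841/36))) = 1/(23417 + (-6 + 841/18)) = 1/(23417 + 733/18) = 1/(422239/18) = 18/422239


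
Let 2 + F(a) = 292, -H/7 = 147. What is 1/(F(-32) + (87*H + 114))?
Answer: -1/89119 ≈ -1.1221e-5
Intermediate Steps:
H = -1029 (H = -7*147 = -1029)
F(a) = 290 (F(a) = -2 + 292 = 290)
1/(F(-32) + (87*H + 114)) = 1/(290 + (87*(-1029) + 114)) = 1/(290 + (-89523 + 114)) = 1/(290 - 89409) = 1/(-89119) = -1/89119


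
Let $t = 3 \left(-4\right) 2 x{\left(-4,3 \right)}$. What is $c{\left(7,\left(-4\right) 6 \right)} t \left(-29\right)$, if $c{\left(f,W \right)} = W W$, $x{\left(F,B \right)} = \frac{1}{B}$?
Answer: $133632$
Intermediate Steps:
$c{\left(f,W \right)} = W^{2}$
$t = -8$ ($t = \frac{3 \left(-4\right) 2}{3} = \left(-12\right) 2 \cdot \frac{1}{3} = \left(-24\right) \frac{1}{3} = -8$)
$c{\left(7,\left(-4\right) 6 \right)} t \left(-29\right) = \left(\left(-4\right) 6\right)^{2} \left(-8\right) \left(-29\right) = \left(-24\right)^{2} \left(-8\right) \left(-29\right) = 576 \left(-8\right) \left(-29\right) = \left(-4608\right) \left(-29\right) = 133632$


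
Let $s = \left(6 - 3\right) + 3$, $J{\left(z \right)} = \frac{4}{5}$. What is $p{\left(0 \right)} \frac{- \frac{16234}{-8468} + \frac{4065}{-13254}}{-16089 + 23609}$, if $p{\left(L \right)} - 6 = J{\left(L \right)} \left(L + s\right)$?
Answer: $\frac{203335893}{87917316400} \approx 0.0023128$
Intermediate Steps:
$J{\left(z \right)} = \frac{4}{5}$ ($J{\left(z \right)} = 4 \cdot \frac{1}{5} = \frac{4}{5}$)
$s = 6$ ($s = 3 + 3 = 6$)
$p{\left(L \right)} = \frac{54}{5} + \frac{4 L}{5}$ ($p{\left(L \right)} = 6 + \frac{4 \left(L + 6\right)}{5} = 6 + \frac{4 \left(6 + L\right)}{5} = 6 + \left(\frac{24}{5} + \frac{4 L}{5}\right) = \frac{54}{5} + \frac{4 L}{5}$)
$p{\left(0 \right)} \frac{- \frac{16234}{-8468} + \frac{4065}{-13254}}{-16089 + 23609} = \left(\frac{54}{5} + \frac{4}{5} \cdot 0\right) \frac{- \frac{16234}{-8468} + \frac{4065}{-13254}}{-16089 + 23609} = \left(\frac{54}{5} + 0\right) \frac{\left(-16234\right) \left(- \frac{1}{8468}\right) + 4065 \left(- \frac{1}{13254}\right)}{7520} = \frac{54 \left(\frac{8117}{4234} - \frac{1355}{4418}\right) \frac{1}{7520}}{5} = \frac{54 \cdot \frac{7530959}{4676453} \cdot \frac{1}{7520}}{5} = \frac{54}{5} \cdot \frac{7530959}{35166926560} = \frac{203335893}{87917316400}$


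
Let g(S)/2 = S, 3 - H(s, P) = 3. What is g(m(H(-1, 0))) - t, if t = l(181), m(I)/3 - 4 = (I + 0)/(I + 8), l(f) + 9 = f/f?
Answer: 32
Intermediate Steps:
H(s, P) = 0 (H(s, P) = 3 - 1*3 = 3 - 3 = 0)
l(f) = -8 (l(f) = -9 + f/f = -9 + 1 = -8)
m(I) = 12 + 3*I/(8 + I) (m(I) = 12 + 3*((I + 0)/(I + 8)) = 12 + 3*(I/(8 + I)) = 12 + 3*I/(8 + I))
t = -8
g(S) = 2*S
g(m(H(-1, 0))) - t = 2*(3*(32 + 5*0)/(8 + 0)) - 1*(-8) = 2*(3*(32 + 0)/8) + 8 = 2*(3*(⅛)*32) + 8 = 2*12 + 8 = 24 + 8 = 32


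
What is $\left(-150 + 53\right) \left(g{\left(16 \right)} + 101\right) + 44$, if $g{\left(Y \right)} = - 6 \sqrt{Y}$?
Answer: $-7425$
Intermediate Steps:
$\left(-150 + 53\right) \left(g{\left(16 \right)} + 101\right) + 44 = \left(-150 + 53\right) \left(- 6 \sqrt{16} + 101\right) + 44 = - 97 \left(\left(-6\right) 4 + 101\right) + 44 = - 97 \left(-24 + 101\right) + 44 = \left(-97\right) 77 + 44 = -7469 + 44 = -7425$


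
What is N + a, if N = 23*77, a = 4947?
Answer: 6718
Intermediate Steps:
N = 1771
N + a = 1771 + 4947 = 6718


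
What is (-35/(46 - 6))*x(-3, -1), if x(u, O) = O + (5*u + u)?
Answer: 133/8 ≈ 16.625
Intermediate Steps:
x(u, O) = O + 6*u
(-35/(46 - 6))*x(-3, -1) = (-35/(46 - 6))*(-1 + 6*(-3)) = (-35/40)*(-1 - 18) = ((1/40)*(-35))*(-19) = -7/8*(-19) = 133/8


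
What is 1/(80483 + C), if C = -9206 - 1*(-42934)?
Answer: 1/114211 ≈ 8.7557e-6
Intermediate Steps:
C = 33728 (C = -9206 + 42934 = 33728)
1/(80483 + C) = 1/(80483 + 33728) = 1/114211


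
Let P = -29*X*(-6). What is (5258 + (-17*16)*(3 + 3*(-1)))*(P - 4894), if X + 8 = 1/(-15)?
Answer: -165563904/5 ≈ -3.3113e+7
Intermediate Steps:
X = -121/15 (X = -8 + 1/(-15) = -8 - 1/15 = -121/15 ≈ -8.0667)
P = -7018/5 (P = -29*(-121/15)*(-6) = (3509/15)*(-6) = -7018/5 ≈ -1403.6)
(5258 + (-17*16)*(3 + 3*(-1)))*(P - 4894) = (5258 + (-17*16)*(3 + 3*(-1)))*(-7018/5 - 4894) = (5258 - 272*(3 - 3))*(-31488/5) = (5258 - 272*0)*(-31488/5) = (5258 + 0)*(-31488/5) = 5258*(-31488/5) = -165563904/5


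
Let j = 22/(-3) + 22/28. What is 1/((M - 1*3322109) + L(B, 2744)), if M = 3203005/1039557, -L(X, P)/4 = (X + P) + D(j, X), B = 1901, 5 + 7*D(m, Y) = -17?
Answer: -7276899/24309742541360 ≈ -2.9934e-7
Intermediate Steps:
j = -275/42 (j = 22*(-1/3) + 22*(1/28) = -22/3 + 11/14 = -275/42 ≈ -6.5476)
D(m, Y) = -22/7 (D(m, Y) = -5/7 + (1/7)*(-17) = -5/7 - 17/7 = -22/7)
L(X, P) = 88/7 - 4*P - 4*X (L(X, P) = -4*((X + P) - 22/7) = -4*((P + X) - 22/7) = -4*(-22/7 + P + X) = 88/7 - 4*P - 4*X)
M = 3203005/1039557 (M = 3203005*(1/1039557) = 3203005/1039557 ≈ 3.0811)
1/((M - 1*3322109) + L(B, 2744)) = 1/((3203005/1039557 - 1*3322109) + (88/7 - 4*2744 - 4*1901)) = 1/((3203005/1039557 - 3322109) + (88/7 - 10976 - 7604)) = 1/(-3453518462708/1039557 - 129972/7) = 1/(-24309742541360/7276899) = -7276899/24309742541360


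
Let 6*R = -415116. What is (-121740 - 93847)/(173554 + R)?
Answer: -215587/104368 ≈ -2.0656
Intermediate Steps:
R = -69186 (R = (1/6)*(-415116) = -69186)
(-121740 - 93847)/(173554 + R) = (-121740 - 93847)/(173554 - 69186) = -215587/104368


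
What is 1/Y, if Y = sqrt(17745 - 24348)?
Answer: -I*sqrt(6603)/6603 ≈ -0.012306*I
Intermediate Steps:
Y = I*sqrt(6603) (Y = sqrt(-6603) = I*sqrt(6603) ≈ 81.259*I)
1/Y = 1/(I*sqrt(6603)) = -I*sqrt(6603)/6603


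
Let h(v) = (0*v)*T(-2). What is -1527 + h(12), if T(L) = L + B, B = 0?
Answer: -1527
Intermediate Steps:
T(L) = L (T(L) = L + 0 = L)
h(v) = 0 (h(v) = (0*v)*(-2) = 0*(-2) = 0)
-1527 + h(12) = -1527 + 0 = -1527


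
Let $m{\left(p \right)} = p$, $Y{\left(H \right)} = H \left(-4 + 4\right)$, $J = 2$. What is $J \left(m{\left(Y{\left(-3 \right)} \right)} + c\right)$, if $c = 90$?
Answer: $180$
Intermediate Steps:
$Y{\left(H \right)} = 0$ ($Y{\left(H \right)} = H 0 = 0$)
$J \left(m{\left(Y{\left(-3 \right)} \right)} + c\right) = 2 \left(0 + 90\right) = 2 \cdot 90 = 180$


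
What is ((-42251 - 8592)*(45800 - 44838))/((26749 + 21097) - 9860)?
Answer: -1881191/1461 ≈ -1287.6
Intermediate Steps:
((-42251 - 8592)*(45800 - 44838))/((26749 + 21097) - 9860) = (-50843*962)/(47846 - 9860) = -48910966/37986 = -48910966*1/37986 = -1881191/1461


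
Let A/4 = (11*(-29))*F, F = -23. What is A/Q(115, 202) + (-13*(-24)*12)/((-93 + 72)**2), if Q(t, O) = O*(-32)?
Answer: 312743/79184 ≈ 3.9496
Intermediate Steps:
A = 29348 (A = 4*((11*(-29))*(-23)) = 4*(-319*(-23)) = 4*7337 = 29348)
Q(t, O) = -32*O
A/Q(115, 202) + (-13*(-24)*12)/((-93 + 72)**2) = 29348/((-32*202)) + (-13*(-24)*12)/((-93 + 72)**2) = 29348/(-6464) + (312*12)/((-21)**2) = 29348*(-1/6464) + 3744/441 = -7337/1616 + 3744*(1/441) = -7337/1616 + 416/49 = 312743/79184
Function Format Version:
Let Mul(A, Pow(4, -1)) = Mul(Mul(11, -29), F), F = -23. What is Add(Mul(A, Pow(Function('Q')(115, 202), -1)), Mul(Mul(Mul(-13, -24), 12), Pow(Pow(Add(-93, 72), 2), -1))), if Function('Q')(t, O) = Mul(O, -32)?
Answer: Rational(312743, 79184) ≈ 3.9496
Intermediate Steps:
A = 29348 (A = Mul(4, Mul(Mul(11, -29), -23)) = Mul(4, Mul(-319, -23)) = Mul(4, 7337) = 29348)
Function('Q')(t, O) = Mul(-32, O)
Add(Mul(A, Pow(Function('Q')(115, 202), -1)), Mul(Mul(Mul(-13, -24), 12), Pow(Pow(Add(-93, 72), 2), -1))) = Add(Mul(29348, Pow(Mul(-32, 202), -1)), Mul(Mul(Mul(-13, -24), 12), Pow(Pow(Add(-93, 72), 2), -1))) = Add(Mul(29348, Pow(-6464, -1)), Mul(Mul(312, 12), Pow(Pow(-21, 2), -1))) = Add(Mul(29348, Rational(-1, 6464)), Mul(3744, Pow(441, -1))) = Add(Rational(-7337, 1616), Mul(3744, Rational(1, 441))) = Add(Rational(-7337, 1616), Rational(416, 49)) = Rational(312743, 79184)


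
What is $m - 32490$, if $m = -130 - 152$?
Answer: $-32772$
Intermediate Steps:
$m = -282$
$m - 32490 = -282 - 32490 = -32772$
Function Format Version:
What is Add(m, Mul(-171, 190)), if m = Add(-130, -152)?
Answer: -32772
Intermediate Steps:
m = -282
Add(m, Mul(-171, 190)) = Add(-282, Mul(-171, 190)) = Add(-282, -32490) = -32772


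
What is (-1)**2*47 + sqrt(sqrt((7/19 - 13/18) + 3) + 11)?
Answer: 47 + sqrt(142956 + 114*sqrt(34390))/114 ≈ 50.553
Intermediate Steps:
(-1)**2*47 + sqrt(sqrt((7/19 - 13/18) + 3) + 11) = 1*47 + sqrt(sqrt((7*(1/19) - 13*1/18) + 3) + 11) = 47 + sqrt(sqrt((7/19 - 13/18) + 3) + 11) = 47 + sqrt(sqrt(-121/342 + 3) + 11) = 47 + sqrt(sqrt(905/342) + 11) = 47 + sqrt(sqrt(34390)/114 + 11) = 47 + sqrt(11 + sqrt(34390)/114)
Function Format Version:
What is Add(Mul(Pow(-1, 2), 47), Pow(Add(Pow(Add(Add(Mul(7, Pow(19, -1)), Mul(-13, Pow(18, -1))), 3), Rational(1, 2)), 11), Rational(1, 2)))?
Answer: Add(47, Mul(Rational(1, 114), Pow(Add(142956, Mul(114, Pow(34390, Rational(1, 2)))), Rational(1, 2)))) ≈ 50.553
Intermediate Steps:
Add(Mul(Pow(-1, 2), 47), Pow(Add(Pow(Add(Add(Mul(7, Pow(19, -1)), Mul(-13, Pow(18, -1))), 3), Rational(1, 2)), 11), Rational(1, 2))) = Add(Mul(1, 47), Pow(Add(Pow(Add(Add(Mul(7, Rational(1, 19)), Mul(-13, Rational(1, 18))), 3), Rational(1, 2)), 11), Rational(1, 2))) = Add(47, Pow(Add(Pow(Add(Add(Rational(7, 19), Rational(-13, 18)), 3), Rational(1, 2)), 11), Rational(1, 2))) = Add(47, Pow(Add(Pow(Add(Rational(-121, 342), 3), Rational(1, 2)), 11), Rational(1, 2))) = Add(47, Pow(Add(Pow(Rational(905, 342), Rational(1, 2)), 11), Rational(1, 2))) = Add(47, Pow(Add(Mul(Rational(1, 114), Pow(34390, Rational(1, 2))), 11), Rational(1, 2))) = Add(47, Pow(Add(11, Mul(Rational(1, 114), Pow(34390, Rational(1, 2)))), Rational(1, 2)))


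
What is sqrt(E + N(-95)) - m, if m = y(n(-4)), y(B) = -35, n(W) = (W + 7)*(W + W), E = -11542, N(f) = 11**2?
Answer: 35 + 9*I*sqrt(141) ≈ 35.0 + 106.87*I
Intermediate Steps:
N(f) = 121
n(W) = 2*W*(7 + W) (n(W) = (7 + W)*(2*W) = 2*W*(7 + W))
m = -35
sqrt(E + N(-95)) - m = sqrt(-11542 + 121) - 1*(-35) = sqrt(-11421) + 35 = 9*I*sqrt(141) + 35 = 35 + 9*I*sqrt(141)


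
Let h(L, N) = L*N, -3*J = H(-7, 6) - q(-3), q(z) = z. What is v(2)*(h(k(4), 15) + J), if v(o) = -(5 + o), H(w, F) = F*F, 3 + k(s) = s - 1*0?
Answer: -14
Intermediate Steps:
k(s) = -3 + s (k(s) = -3 + (s - 1*0) = -3 + (s + 0) = -3 + s)
H(w, F) = F²
v(o) = -5 - o
J = -13 (J = -(6² - 1*(-3))/3 = -(36 + 3)/3 = -⅓*39 = -13)
v(2)*(h(k(4), 15) + J) = (-5 - 1*2)*((-3 + 4)*15 - 13) = (-5 - 2)*(1*15 - 13) = -7*(15 - 13) = -7*2 = -14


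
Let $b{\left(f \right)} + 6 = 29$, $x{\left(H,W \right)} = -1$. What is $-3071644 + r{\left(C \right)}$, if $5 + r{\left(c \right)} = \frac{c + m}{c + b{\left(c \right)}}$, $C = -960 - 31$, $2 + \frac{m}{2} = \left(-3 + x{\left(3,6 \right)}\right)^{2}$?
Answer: $- \frac{2973355269}{968} \approx -3.0716 \cdot 10^{6}$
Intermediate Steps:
$b{\left(f \right)} = 23$ ($b{\left(f \right)} = -6 + 29 = 23$)
$m = 28$ ($m = -4 + 2 \left(-3 - 1\right)^{2} = -4 + 2 \left(-4\right)^{2} = -4 + 2 \cdot 16 = -4 + 32 = 28$)
$C = -991$ ($C = -960 - 31 = -991$)
$r{\left(c \right)} = -5 + \frac{28 + c}{23 + c}$ ($r{\left(c \right)} = -5 + \frac{c + 28}{c + 23} = -5 + \frac{28 + c}{23 + c}$)
$-3071644 + r{\left(C \right)} = -3071644 + \frac{-87 - -3964}{23 - 991} = -3071644 + \frac{-87 + 3964}{-968} = -3071644 - \frac{3877}{968} = - \frac{2973355269}{968}$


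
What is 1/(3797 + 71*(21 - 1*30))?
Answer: 1/3158 ≈ 0.00031666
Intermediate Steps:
1/(3797 + 71*(21 - 1*30)) = 1/(3797 + 71*(21 - 30)) = 1/(3797 + 71*(-9)) = 1/(3797 - 639) = 1/3158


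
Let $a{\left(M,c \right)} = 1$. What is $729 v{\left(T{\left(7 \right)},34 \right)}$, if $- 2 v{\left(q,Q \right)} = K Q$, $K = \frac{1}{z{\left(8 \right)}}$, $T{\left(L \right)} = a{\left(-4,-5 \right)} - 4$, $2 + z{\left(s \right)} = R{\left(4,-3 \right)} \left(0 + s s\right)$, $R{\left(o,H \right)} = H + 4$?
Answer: $- \frac{12393}{62} \approx -199.89$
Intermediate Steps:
$R{\left(o,H \right)} = 4 + H$
$z{\left(s \right)} = -2 + s^{2}$ ($z{\left(s \right)} = -2 + \left(4 - 3\right) \left(0 + s s\right) = -2 + 1 \left(0 + s^{2}\right) = -2 + 1 s^{2} = -2 + s^{2}$)
$T{\left(L \right)} = -3$ ($T{\left(L \right)} = 1 - 4 = -3$)
$K = \frac{1}{62}$ ($K = \frac{1}{-2 + 8^{2}} = \frac{1}{-2 + 64} = \frac{1}{62} \approx 0.016129$)
$v{\left(q,Q \right)} = - \frac{Q}{124}$ ($v{\left(q,Q \right)} = - \frac{\frac{1}{62} Q}{2} = - \frac{Q}{124}$)
$729 v{\left(T{\left(7 \right)},34 \right)} = 729 \left(\left(- \frac{1}{124}\right) 34\right) = 729 \left(- \frac{17}{62}\right) = - \frac{12393}{62}$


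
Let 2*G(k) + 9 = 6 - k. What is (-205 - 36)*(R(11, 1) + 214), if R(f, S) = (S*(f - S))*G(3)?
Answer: -44344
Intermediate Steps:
G(k) = -3/2 - k/2 (G(k) = -9/2 + (6 - k)/2 = -9/2 + (3 - k/2) = -3/2 - k/2)
R(f, S) = -3*S*(f - S) (R(f, S) = (S*(f - S))*(-3/2 - ½*3) = (S*(f - S))*(-3/2 - 3/2) = (S*(f - S))*(-3) = -3*S*(f - S))
(-205 - 36)*(R(11, 1) + 214) = (-205 - 36)*(3*1*(1 - 1*11) + 214) = -241*(3*1*(1 - 11) + 214) = -241*(3*1*(-10) + 214) = -241*(-30 + 214) = -241*184 = -44344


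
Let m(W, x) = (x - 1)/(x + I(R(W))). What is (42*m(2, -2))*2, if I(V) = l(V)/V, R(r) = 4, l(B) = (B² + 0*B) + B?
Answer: -84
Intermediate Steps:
l(B) = B + B² (l(B) = (B² + 0) + B = B² + B = B + B²)
I(V) = 1 + V (I(V) = (V*(1 + V))/V = 1 + V)
m(W, x) = (-1 + x)/(5 + x) (m(W, x) = (x - 1)/(x + (1 + 4)) = (-1 + x)/(x + 5) = (-1 + x)/(5 + x))
(42*m(2, -2))*2 = (42*((-1 - 2)/(5 - 2)))*2 = (42*(-3/3))*2 = (42*((⅓)*(-3)))*2 = (42*(-1))*2 = -42*2 = -84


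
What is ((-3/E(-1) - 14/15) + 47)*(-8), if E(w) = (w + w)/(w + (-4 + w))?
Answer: -4448/15 ≈ -296.53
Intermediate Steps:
E(w) = 2*w/(-4 + 2*w) (E(w) = (2*w)/(-4 + 2*w) = 2*w/(-4 + 2*w))
((-3/E(-1) - 14/15) + 47)*(-8) = ((-3/((-1/(-2 - 1))) - 14/15) + 47)*(-8) = ((-3/((-1/(-3))) - 14*1/15) + 47)*(-8) = ((-3/((-1*(-⅓))) - 14/15) + 47)*(-8) = ((-3/⅓ - 14/15) + 47)*(-8) = ((-3*3 - 14/15) + 47)*(-8) = ((-9 - 14/15) + 47)*(-8) = (-149/15 + 47)*(-8) = (556/15)*(-8) = -4448/15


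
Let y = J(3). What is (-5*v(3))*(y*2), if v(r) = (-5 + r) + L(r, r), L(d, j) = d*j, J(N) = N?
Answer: -210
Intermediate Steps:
y = 3
v(r) = -5 + r + r² (v(r) = (-5 + r) + r*r = (-5 + r) + r² = -5 + r + r²)
(-5*v(3))*(y*2) = (-5*(-5 + 3 + 3²))*(3*2) = -5*(-5 + 3 + 9)*6 = -5*7*6 = -35*6 = -210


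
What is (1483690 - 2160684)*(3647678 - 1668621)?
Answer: -1339809714658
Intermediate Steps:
(1483690 - 2160684)*(3647678 - 1668621) = -676994*1979057 = -1339809714658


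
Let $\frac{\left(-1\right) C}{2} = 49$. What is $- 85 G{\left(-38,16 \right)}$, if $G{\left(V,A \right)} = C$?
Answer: $8330$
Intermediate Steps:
$C = -98$ ($C = \left(-2\right) 49 = -98$)
$G{\left(V,A \right)} = -98$
$- 85 G{\left(-38,16 \right)} = \left(-85\right) \left(-98\right) = 8330$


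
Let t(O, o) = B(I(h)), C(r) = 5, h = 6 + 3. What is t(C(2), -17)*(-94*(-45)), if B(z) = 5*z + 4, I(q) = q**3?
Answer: 15435270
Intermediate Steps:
h = 9
B(z) = 4 + 5*z
t(O, o) = 3649 (t(O, o) = 4 + 5*9**3 = 4 + 5*729 = 4 + 3645 = 3649)
t(C(2), -17)*(-94*(-45)) = 3649*(-94*(-45)) = 3649*4230 = 15435270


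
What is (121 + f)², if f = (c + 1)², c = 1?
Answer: 15625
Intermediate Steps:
f = 4 (f = (1 + 1)² = 2² = 4)
(121 + f)² = (121 + 4)² = 125² = 15625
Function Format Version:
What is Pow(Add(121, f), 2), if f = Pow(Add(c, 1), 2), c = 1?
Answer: 15625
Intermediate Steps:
f = 4 (f = Pow(Add(1, 1), 2) = Pow(2, 2) = 4)
Pow(Add(121, f), 2) = Pow(Add(121, 4), 2) = Pow(125, 2) = 15625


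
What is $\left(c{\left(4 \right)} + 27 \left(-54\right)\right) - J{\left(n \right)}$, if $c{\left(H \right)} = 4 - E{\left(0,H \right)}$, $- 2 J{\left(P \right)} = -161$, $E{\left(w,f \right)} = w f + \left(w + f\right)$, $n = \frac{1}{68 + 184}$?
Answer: $- \frac{3077}{2} \approx -1538.5$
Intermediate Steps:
$n = \frac{1}{252} \approx 0.0039683$
$E{\left(w,f \right)} = f + w + f w$ ($E{\left(w,f \right)} = f w + \left(f + w\right) = f + w + f w$)
$J{\left(P \right)} = \frac{161}{2}$ ($J{\left(P \right)} = \left(- \frac{1}{2}\right) \left(-161\right) = \frac{161}{2}$)
$c{\left(H \right)} = 4 - H$ ($c{\left(H \right)} = 4 - \left(H + 0 + H 0\right) = 4 - \left(H + 0 + 0\right) = 4 - H$)
$\left(c{\left(4 \right)} + 27 \left(-54\right)\right) - J{\left(n \right)} = \left(\left(4 - 4\right) + 27 \left(-54\right)\right) - \frac{161}{2} = \left(\left(4 - 4\right) - 1458\right) - \frac{161}{2} = \left(0 - 1458\right) - \frac{161}{2} = -1458 - \frac{161}{2} = - \frac{3077}{2}$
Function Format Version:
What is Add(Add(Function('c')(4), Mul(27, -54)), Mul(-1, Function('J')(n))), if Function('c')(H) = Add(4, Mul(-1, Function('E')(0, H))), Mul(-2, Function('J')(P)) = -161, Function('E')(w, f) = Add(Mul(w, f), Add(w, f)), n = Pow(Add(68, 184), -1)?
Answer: Rational(-3077, 2) ≈ -1538.5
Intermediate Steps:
n = Rational(1, 252) (n = Pow(252, -1) = Rational(1, 252) ≈ 0.0039683)
Function('E')(w, f) = Add(f, w, Mul(f, w)) (Function('E')(w, f) = Add(Mul(f, w), Add(f, w)) = Add(f, w, Mul(f, w)))
Function('J')(P) = Rational(161, 2) (Function('J')(P) = Mul(Rational(-1, 2), -161) = Rational(161, 2))
Function('c')(H) = Add(4, Mul(-1, H)) (Function('c')(H) = Add(4, Mul(-1, Add(H, 0, Mul(H, 0)))) = Add(4, Mul(-1, Add(H, 0, 0))) = Add(4, Mul(-1, H)))
Add(Add(Function('c')(4), Mul(27, -54)), Mul(-1, Function('J')(n))) = Add(Add(Add(4, Mul(-1, 4)), Mul(27, -54)), Mul(-1, Rational(161, 2))) = Add(Add(Add(4, -4), -1458), Rational(-161, 2)) = Add(Add(0, -1458), Rational(-161, 2)) = Add(-1458, Rational(-161, 2)) = Rational(-3077, 2)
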